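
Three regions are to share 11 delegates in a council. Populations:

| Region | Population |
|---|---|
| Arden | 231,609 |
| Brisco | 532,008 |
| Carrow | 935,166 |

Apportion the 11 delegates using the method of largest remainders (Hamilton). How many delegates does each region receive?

Arden=2, Brisco=3, Carrow=6

Standard divisor: 1698783 ÷ 11 ≈ 154434.818.
Standard quotas: Arden 1.4997, Brisco 3.4449, Carrow 6.0554.
Lower quotas: Arden 1, Brisco 3, Carrow 6 (sum 10, leaving 1 seat).
Remainders in descending order: Arden 0.4997, Brisco 0.4449, Carrow 0.0554.
Largest remainder: Arden receives the extra seat.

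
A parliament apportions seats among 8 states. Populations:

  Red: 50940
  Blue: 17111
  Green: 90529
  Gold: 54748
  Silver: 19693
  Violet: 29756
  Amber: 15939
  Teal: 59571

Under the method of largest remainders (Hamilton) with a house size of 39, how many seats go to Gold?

The standard divisor is 338287/39 ≈ 8674.026.
Standard quotas: Red 5.8727, Blue 1.9727, Green 10.4368, Gold 6.3117, Silver 2.2703, Violet 3.4305, Amber 1.8376, Teal 6.8677.
Lower quotas: Red 5, Blue 1, Green 10, Gold 6, Silver 2, Violet 3, Amber 1, Teal 6 (sum 34, leaving 5 seats).
Remainders in descending order: Blue 0.9727, Red 0.8727, Teal 0.8677, Amber 0.8376, Green 0.4368, Violet 0.4305, Gold 0.3117, Silver 0.2703.
The surplus seats go to Blue, Red, Teal, Amber, Green.
Gold receives 6.

6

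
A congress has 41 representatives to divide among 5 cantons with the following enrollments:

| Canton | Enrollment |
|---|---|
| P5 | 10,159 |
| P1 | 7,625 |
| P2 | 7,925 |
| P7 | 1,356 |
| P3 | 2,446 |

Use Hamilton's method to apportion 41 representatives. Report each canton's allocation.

Total 29511; standard divisor 29511/41 ≈ 719.78.
Standard quotas: P5 14.1140, P1 10.5935, P2 11.0103, P7 1.8839, P3 3.3983.
Lower quotas: P5 14, P1 10, P2 11, P7 1, P3 3 (sum 39, leaving 2 seats).
Remainders in descending order: P7 0.8839, P1 0.5935, P3 0.3983, P5 0.1140, P2 0.0103.
Largest remainders: P7, P1 receive the extra seats.

P5 14, P1 11, P2 11, P7 2, P3 3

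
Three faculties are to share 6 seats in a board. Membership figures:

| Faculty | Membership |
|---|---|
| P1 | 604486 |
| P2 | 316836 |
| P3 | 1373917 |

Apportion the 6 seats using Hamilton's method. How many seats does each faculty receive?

The standard divisor is 2295239/6 ≈ 382539.833.
Standard quotas: P1 1.5802, P2 0.8282, P3 3.5916.
Lower quotas: P1 1, P2 0, P3 3 (sum 4, leaving 2 seats).
Remainders in descending order: P2 0.8282, P3 0.5916, P1 0.5802.
Largest remainders: P2, P3 receive the extra seats.

P1: 1, P2: 1, P3: 4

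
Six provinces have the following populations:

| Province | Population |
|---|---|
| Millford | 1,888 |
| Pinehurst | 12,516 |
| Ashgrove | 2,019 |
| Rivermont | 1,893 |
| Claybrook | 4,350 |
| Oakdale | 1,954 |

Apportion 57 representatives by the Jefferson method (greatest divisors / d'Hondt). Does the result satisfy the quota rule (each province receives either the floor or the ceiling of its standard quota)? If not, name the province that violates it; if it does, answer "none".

Standard quotas: Millford 4.371, Pinehurst 28.977, Ashgrove 4.674, Rivermont 4.383, Claybrook 10.071, Oakdale 4.524.
Jefferson allocation: Millford 4, Pinehurst 30, Ashgrove 5, Rivermont 4, Claybrook 10, Oakdale 4.
Pinehurst has quota 28.977 (lower 28, upper 29) but receives 30 — outside the quota interval.

Pinehurst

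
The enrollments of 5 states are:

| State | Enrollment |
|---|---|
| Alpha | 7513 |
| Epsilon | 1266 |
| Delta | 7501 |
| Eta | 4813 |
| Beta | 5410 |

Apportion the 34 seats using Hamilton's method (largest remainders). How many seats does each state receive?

Alpha 10, Epsilon 2, Delta 9, Eta 6, Beta 7

The standard divisor is 26503/34 ≈ 779.5.
Standard quotas: Alpha 9.6382, Epsilon 1.6241, Delta 9.6228, Eta 6.1745, Beta 6.9403.
Lower quotas: Alpha 9, Epsilon 1, Delta 9, Eta 6, Beta 6 (sum 31, leaving 3 seats).
Remainders in descending order: Beta 0.9403, Alpha 0.6382, Epsilon 0.6241, Delta 0.6228, Eta 0.1745.
The surplus seats go to Beta, Alpha, Epsilon.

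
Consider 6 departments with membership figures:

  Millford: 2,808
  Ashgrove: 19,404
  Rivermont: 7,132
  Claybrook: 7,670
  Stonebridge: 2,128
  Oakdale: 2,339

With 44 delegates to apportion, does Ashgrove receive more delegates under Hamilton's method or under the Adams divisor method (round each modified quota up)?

Hamilton

Hamilton: Millford 3, Ashgrove 21, Rivermont 8, Claybrook 8, Stonebridge 2, Oakdale 2.
Adams: Millford 3, Ashgrove 20, Rivermont 7, Claybrook 8, Stonebridge 3, Oakdale 3.
Ashgrove gets 21 under Hamilton and 20 under Adams.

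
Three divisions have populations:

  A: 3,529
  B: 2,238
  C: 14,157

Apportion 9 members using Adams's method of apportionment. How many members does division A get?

Standard divisor 19924/9 ≈ 2213.778; standard quotas: A 1.594, B 1.011, C 6.395.
Rounding up gives 2, 2, 7 = 11 seats, so the divisor must be adjusted.
With modified divisor 2600: modified quotas A 1.357, B 0.861, C 5.445.
Rounding up: A 2, B 1, C 6 (total 9).
A receives 2.

2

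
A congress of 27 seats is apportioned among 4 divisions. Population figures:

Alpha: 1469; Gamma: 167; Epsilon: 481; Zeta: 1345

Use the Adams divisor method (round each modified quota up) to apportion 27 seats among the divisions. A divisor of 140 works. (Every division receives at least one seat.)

Alpha 11, Gamma 2, Epsilon 4, Zeta 10

With modified divisor 140: modified quotas Alpha 10.493, Gamma 1.193, Epsilon 3.436, Zeta 9.607.
Rounding up: Alpha 11, Gamma 2, Epsilon 4, Zeta 10 (total 27).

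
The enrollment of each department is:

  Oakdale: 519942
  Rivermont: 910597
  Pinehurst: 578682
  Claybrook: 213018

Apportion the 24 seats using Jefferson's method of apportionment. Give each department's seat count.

Standard divisor 2222239/24 ≈ 92593.292; standard quotas: Oakdale 5.615, Rivermont 9.834, Pinehurst 6.250, Claybrook 2.301.
Rounding down gives 5, 9, 6, 2 = 22 seats, so the divisor must be adjusted.
With modified divisor 84700: modified quotas Oakdale 6.139, Rivermont 10.751, Pinehurst 6.832, Claybrook 2.515.
Rounding down: Oakdale 6, Rivermont 10, Pinehurst 6, Claybrook 2 (total 24).

Oakdale 6, Rivermont 10, Pinehurst 6, Claybrook 2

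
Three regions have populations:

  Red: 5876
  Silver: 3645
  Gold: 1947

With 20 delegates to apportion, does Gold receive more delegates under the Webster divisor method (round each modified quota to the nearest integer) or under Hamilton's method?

Webster: Red 10, Silver 7, Gold 3.
Hamilton: Red 10, Silver 6, Gold 4.
Gold gets 3 under Webster and 4 under Hamilton.

Hamilton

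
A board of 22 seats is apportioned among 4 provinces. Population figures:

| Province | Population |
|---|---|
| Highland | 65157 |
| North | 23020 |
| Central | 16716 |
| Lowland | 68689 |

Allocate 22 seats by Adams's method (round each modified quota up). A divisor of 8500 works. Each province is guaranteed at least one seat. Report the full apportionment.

With modified divisor 8500: modified quotas Highland 7.666, North 2.708, Central 1.967, Lowland 8.081.
Rounding up: Highland 8, North 3, Central 2, Lowland 9 (total 22).

Highland 8, North 3, Central 2, Lowland 9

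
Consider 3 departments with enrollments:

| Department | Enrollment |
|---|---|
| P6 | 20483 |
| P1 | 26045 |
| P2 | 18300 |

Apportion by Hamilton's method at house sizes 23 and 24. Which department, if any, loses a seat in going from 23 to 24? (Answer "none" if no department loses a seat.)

At 23 seats: P6 7, P1 9, P2 7.
At 24 seats: P6 7, P1 10, P2 7.
No department's allocation decreased.

none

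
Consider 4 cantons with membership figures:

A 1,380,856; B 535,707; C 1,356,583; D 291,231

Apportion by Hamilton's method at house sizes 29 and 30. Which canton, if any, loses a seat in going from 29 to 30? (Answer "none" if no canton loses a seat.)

D

At 29 seats: A 11, B 4, C 11, D 3.
At 30 seats: A 12, B 5, C 11, D 2.
D drops from 3 to 2.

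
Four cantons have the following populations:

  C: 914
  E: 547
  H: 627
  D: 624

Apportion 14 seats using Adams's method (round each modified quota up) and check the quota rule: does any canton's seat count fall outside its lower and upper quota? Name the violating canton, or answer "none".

none

Standard quotas: C 4.718, E 2.824, H 3.237, D 3.221.
Adams allocation: C 5, E 3, H 3, D 3.
Every allocation lies between the lower and upper quota.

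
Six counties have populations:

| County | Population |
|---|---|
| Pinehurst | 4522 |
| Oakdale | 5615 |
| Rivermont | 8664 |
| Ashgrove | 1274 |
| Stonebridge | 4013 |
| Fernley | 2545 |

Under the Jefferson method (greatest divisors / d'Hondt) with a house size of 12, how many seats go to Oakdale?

Standard divisor 26633/12 ≈ 2219.417; standard quotas: Pinehurst 2.037, Oakdale 2.530, Rivermont 3.904, Ashgrove 0.574, Stonebridge 1.808, Fernley 1.147.
Rounding down gives 2, 2, 3, 0, 1, 1 = 9 seats, so the divisor must be adjusted.
With modified divisor 1800: modified quotas Pinehurst 2.512, Oakdale 3.119, Rivermont 4.813, Ashgrove 0.708, Stonebridge 2.229, Fernley 1.414.
Rounding down: Pinehurst 2, Oakdale 3, Rivermont 4, Ashgrove 0, Stonebridge 2, Fernley 1 (total 12).
Oakdale receives 3.

3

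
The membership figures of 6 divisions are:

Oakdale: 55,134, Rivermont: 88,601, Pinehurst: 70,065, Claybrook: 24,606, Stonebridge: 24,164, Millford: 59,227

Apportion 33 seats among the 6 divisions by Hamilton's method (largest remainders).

Total 321797; standard divisor 321797/33 ≈ 9751.424.
Standard quotas: Oakdale 5.6539, Rivermont 9.0860, Pinehurst 7.1851, Claybrook 2.5233, Stonebridge 2.4780, Millford 6.0737.
Lower quotas: Oakdale 5, Rivermont 9, Pinehurst 7, Claybrook 2, Stonebridge 2, Millford 6 (sum 31, leaving 2 seats).
Remainders in descending order: Oakdale 0.6539, Claybrook 0.5233, Stonebridge 0.4780, Pinehurst 0.1851, Rivermont 0.0860, Millford 0.0737.
Largest remainders: Oakdale, Claybrook receive the extra seats.

Oakdale 6; Rivermont 9; Pinehurst 7; Claybrook 3; Stonebridge 2; Millford 6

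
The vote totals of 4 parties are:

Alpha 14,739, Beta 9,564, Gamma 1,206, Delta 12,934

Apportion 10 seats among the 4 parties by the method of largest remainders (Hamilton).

Alpha 4; Beta 3; Gamma 0; Delta 3

The standard divisor is 38443/10 ≈ 3844.3.
Standard quotas: Alpha 3.8340, Beta 2.4878, Gamma 0.3137, Delta 3.3645.
Lower quotas: Alpha 3, Beta 2, Gamma 0, Delta 3 (sum 8, leaving 2 seats).
Remainders in descending order: Alpha 0.8340, Beta 0.4878, Delta 0.3645, Gamma 0.3137.
The surplus seats go to Alpha, Beta.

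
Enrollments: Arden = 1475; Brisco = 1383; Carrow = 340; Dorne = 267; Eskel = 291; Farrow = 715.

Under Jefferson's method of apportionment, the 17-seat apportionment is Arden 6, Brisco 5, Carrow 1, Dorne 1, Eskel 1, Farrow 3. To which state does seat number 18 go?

Brisco

Priority for the next seat is population ÷ (current seats + 1).
Priorities: Arden 210.714, Brisco 230.500, Carrow 170.000, Dorne 133.500, Eskel 145.500, Farrow 178.750.
Highest priority: Brisco.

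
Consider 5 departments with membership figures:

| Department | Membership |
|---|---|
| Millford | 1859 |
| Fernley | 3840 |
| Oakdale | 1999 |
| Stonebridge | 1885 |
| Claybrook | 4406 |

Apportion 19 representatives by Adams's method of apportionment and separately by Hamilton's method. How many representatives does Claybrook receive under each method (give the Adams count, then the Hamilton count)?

Adams: Millford 3, Fernley 5, Oakdale 3, Stonebridge 3, Claybrook 5.
Hamilton: Millford 2, Fernley 5, Oakdale 3, Stonebridge 3, Claybrook 6.
Claybrook gets 5 under Adams and 6 under Hamilton.

5 and 6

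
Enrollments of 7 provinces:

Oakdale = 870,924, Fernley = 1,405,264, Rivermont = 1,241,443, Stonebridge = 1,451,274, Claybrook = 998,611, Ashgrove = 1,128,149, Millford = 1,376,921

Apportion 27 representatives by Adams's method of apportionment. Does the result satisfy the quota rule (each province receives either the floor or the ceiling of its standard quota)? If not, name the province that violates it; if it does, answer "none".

Standard quotas: Oakdale 2.775, Fernley 4.478, Rivermont 3.956, Stonebridge 4.625, Claybrook 3.182, Ashgrove 3.595, Millford 4.388.
Adams allocation: Oakdale 3, Fernley 4, Rivermont 4, Stonebridge 5, Claybrook 3, Ashgrove 4, Millford 4.
Every allocation lies between the lower and upper quota.

none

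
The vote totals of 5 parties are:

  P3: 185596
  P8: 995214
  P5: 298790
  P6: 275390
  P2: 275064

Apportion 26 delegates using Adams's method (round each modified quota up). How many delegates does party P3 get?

Standard divisor 2030054/26 ≈ 78079; standard quotas: P3 2.377, P8 12.746, P5 3.827, P6 3.527, P2 3.523.
Rounding up gives 3, 13, 4, 4, 4 = 28 seats, so the divisor must be adjusted.
With modified divisor 91080: modified quotas P3 2.038, P8 10.927, P5 3.281, P6 3.024, P2 3.020.
Rounding up: P3 3, P8 11, P5 4, P6 4, P2 4 (total 26).
P3 receives 3.

3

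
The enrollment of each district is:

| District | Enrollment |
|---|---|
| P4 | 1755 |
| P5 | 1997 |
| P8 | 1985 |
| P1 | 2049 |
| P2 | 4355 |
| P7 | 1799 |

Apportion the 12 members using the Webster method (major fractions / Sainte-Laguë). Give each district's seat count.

P4=1, P5=2, P8=2, P1=2, P2=4, P7=1

Standard divisor 13940/12 ≈ 1161.667; standard quotas: P4 1.511, P5 1.719, P8 1.709, P1 1.764, P2 3.749, P7 1.549.
Rounding to the nearest integer gives 2, 2, 2, 2, 4, 2 = 14 seats, so the divisor must be adjusted.
With modified divisor 1220: modified quotas P4 1.439, P5 1.637, P8 1.627, P1 1.680, P2 3.570, P7 1.475.
Rounding to the nearest integer: P4 1, P5 2, P8 2, P1 2, P2 4, P7 1 (total 12).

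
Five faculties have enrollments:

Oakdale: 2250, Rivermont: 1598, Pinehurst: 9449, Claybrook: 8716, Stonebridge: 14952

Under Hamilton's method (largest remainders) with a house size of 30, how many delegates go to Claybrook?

The standard divisor is 36965/30 ≈ 1232.167.
Standard quotas: Oakdale 1.8261, Rivermont 1.2969, Pinehurst 7.6686, Claybrook 7.0737, Stonebridge 12.1347.
Lower quotas: Oakdale 1, Rivermont 1, Pinehurst 7, Claybrook 7, Stonebridge 12 (sum 28, leaving 2 seats).
Remainders in descending order: Oakdale 0.8261, Pinehurst 0.6686, Rivermont 0.2969, Stonebridge 0.1347, Claybrook 0.0737.
Largest remainders: Oakdale, Pinehurst receive the extra seats.
Claybrook receives 7.

7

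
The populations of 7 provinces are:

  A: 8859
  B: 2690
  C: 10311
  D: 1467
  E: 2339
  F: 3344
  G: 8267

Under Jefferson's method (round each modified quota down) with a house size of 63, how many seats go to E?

4

Standard divisor 37277/63 ≈ 591.698; standard quotas: A 14.972, B 4.546, C 17.426, D 2.479, E 3.953, F 5.652, G 13.972.
Rounding down gives 14, 4, 17, 2, 3, 5, 13 = 58 seats, so the divisor must be adjusted.
With modified divisor 554.78: modified quotas A 15.968, B 4.849, C 18.586, D 2.644, E 4.216, F 6.028, G 14.901.
Rounding down: A 15, B 4, C 18, D 2, E 4, F 6, G 14 (total 63).
E receives 4.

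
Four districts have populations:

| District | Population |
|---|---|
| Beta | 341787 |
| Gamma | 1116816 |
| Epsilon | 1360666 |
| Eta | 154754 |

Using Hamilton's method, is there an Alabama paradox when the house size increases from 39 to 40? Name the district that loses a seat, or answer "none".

At 39 seats: Beta 4, Gamma 15, Epsilon 18, Eta 2.
At 40 seats: Beta 5, Gamma 15, Epsilon 18, Eta 2.
No district's allocation decreased.

none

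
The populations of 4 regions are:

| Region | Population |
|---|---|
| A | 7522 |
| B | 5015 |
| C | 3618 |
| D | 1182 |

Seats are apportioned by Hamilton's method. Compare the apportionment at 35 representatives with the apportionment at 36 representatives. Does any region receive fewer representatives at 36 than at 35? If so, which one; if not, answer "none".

At 35 seats: A 15, B 10, C 7, D 3.
At 36 seats: A 16, B 10, C 8, D 2.
D drops from 3 to 2.

D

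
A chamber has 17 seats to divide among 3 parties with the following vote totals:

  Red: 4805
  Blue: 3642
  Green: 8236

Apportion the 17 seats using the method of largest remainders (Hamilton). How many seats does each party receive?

Standard divisor: 16683 ÷ 17 ≈ 981.353.
Standard quotas: Red 4.8963, Blue 3.7112, Green 8.3925.
Lower quotas: Red 4, Blue 3, Green 8 (sum 15, leaving 2 seats).
Remainders in descending order: Red 0.8963, Blue 0.7112, Green 0.3925.
Largest remainders: Red, Blue receive the extra seats.

Red: 5, Blue: 4, Green: 8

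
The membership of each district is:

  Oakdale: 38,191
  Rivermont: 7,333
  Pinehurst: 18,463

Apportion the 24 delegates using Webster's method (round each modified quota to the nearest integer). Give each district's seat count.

Standard divisor 63987/24 ≈ 2666.125; standard quotas: Oakdale 14.325, Rivermont 2.750, Pinehurst 6.925.
Rounding to the nearest integer gives Oakdale 14, Rivermont 3, Pinehurst 7 — total 24, matching the house size, so no adjustment is needed.

Oakdale 14; Rivermont 3; Pinehurst 7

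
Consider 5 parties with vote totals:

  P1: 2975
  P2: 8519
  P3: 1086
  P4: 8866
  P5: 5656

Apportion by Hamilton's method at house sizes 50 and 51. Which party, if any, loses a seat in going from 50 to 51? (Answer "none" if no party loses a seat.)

At 50 seats: P1 6, P2 16, P3 2, P4 16, P5 10.
At 51 seats: P1 5, P2 16, P3 2, P4 17, P5 11.
P1 drops from 6 to 5.

P1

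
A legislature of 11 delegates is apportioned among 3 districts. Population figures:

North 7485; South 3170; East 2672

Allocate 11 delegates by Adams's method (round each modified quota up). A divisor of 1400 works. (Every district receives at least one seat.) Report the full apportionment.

With modified divisor 1400: modified quotas North 5.346, South 2.264, East 1.909.
Rounding up: North 6, South 3, East 2 (total 11).

North 6, South 3, East 2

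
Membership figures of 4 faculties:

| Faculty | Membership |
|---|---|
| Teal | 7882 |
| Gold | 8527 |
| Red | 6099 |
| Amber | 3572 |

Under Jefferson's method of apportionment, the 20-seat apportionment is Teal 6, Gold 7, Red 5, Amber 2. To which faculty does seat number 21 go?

Amber

Priority for the next seat is population ÷ (current seats + 1).
Priorities: Teal 1126.000, Gold 1065.875, Red 1016.500, Amber 1190.667.
Highest priority: Amber.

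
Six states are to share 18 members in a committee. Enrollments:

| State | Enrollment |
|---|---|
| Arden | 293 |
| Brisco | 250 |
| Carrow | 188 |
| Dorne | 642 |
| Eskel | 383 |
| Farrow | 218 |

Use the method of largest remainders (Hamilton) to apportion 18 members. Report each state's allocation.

Total 1974; standard divisor 1974/18 ≈ 109.667.
Standard quotas: Arden 2.672, Brisco 2.280, Carrow 1.714, Dorne 5.854, Eskel 3.492, Farrow 1.988.
Lower quotas: Arden 2, Brisco 2, Carrow 1, Dorne 5, Eskel 3, Farrow 1 (sum 14, leaving 4 seats).
Remainders in descending order: Farrow 0.988, Dorne 0.854, Carrow 0.714, Arden 0.672, Eskel 0.492, Brisco 0.280.
Largest remainders: Farrow, Dorne, Carrow, Arden receive the extra seats.

Arden 3; Brisco 2; Carrow 2; Dorne 6; Eskel 3; Farrow 2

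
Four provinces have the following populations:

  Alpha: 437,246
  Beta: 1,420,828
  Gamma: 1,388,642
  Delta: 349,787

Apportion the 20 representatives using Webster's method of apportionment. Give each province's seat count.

Standard divisor 3596503/20 ≈ 179825.15; standard quotas: Alpha 2.432, Beta 7.901, Gamma 7.722, Delta 1.945.
Rounding to the nearest integer gives Alpha 2, Beta 8, Gamma 8, Delta 2 — total 20, matching the house size, so no adjustment is needed.

Alpha 2, Beta 8, Gamma 8, Delta 2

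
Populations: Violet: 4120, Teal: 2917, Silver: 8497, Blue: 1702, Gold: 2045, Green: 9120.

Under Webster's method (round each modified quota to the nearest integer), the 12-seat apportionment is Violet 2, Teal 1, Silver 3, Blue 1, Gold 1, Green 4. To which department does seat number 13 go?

Priority for the next seat is population ÷ (current seats + 0.5).
Priorities: Violet 1648.000, Teal 1944.667, Silver 2427.714, Blue 1134.667, Gold 1363.333, Green 2026.667.
Highest priority: Silver.

Silver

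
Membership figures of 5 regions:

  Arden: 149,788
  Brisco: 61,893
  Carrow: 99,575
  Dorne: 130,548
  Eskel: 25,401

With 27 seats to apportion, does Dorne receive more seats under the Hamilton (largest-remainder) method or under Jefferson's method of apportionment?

Jefferson

Hamilton: Arden 9, Brisco 4, Carrow 6, Dorne 7, Eskel 1.
Jefferson: Arden 9, Brisco 3, Carrow 6, Dorne 8, Eskel 1.
Dorne gets 7 under Hamilton and 8 under Jefferson.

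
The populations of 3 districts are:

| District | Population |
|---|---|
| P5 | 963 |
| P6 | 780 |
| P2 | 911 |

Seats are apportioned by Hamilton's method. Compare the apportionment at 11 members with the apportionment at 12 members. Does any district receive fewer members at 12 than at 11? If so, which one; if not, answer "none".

At 11 seats: P5 4, P6 3, P2 4.
At 12 seats: P5 4, P6 4, P2 4.
No district's allocation decreased.

none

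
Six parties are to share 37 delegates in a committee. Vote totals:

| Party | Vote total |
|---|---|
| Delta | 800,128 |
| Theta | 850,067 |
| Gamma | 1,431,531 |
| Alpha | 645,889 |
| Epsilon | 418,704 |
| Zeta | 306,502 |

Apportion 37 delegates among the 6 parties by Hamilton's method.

The standard divisor is 4452821/37 ≈ 120346.514.
Standard quotas: Delta 6.6485, Theta 7.0635, Gamma 11.8951, Alpha 5.3669, Epsilon 3.4792, Zeta 2.5468.
Lower quotas: Delta 6, Theta 7, Gamma 11, Alpha 5, Epsilon 3, Zeta 2 (sum 34, leaving 3 seats).
Remainders in descending order: Gamma 0.8951, Delta 0.6485, Zeta 0.5468, Epsilon 0.4792, Alpha 0.3669, Theta 0.0635.
Largest remainders: Gamma, Delta, Zeta receive the extra seats.

Delta 7, Theta 7, Gamma 12, Alpha 5, Epsilon 3, Zeta 3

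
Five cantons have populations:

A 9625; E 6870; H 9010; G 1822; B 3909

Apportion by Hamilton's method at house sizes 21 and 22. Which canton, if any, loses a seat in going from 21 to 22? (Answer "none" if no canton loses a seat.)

none

At 21 seats: A 6, E 5, H 6, G 1, B 3.
At 22 seats: A 7, E 5, H 6, G 1, B 3.
No canton's allocation decreased.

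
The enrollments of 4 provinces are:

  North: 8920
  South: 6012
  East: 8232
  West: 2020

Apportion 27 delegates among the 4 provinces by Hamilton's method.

North 10, South 6, East 9, West 2

Total 25184; standard divisor 25184/27 ≈ 932.741.
Standard quotas: North 9.5632, South 6.4455, East 8.8256, West 2.1657.
Lower quotas: North 9, South 6, East 8, West 2 (sum 25, leaving 2 seats).
Remainders in descending order: East 0.8256, North 0.5632, South 0.4455, West 0.1657.
The surplus seats go to East, North.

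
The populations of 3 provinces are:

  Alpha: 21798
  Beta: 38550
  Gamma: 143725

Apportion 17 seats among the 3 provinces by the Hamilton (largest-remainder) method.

Total 204073; standard divisor 204073/17 ≈ 12004.294.
Standard quotas: Alpha 1.8159, Beta 3.2114, Gamma 11.9728.
Lower quotas: Alpha 1, Beta 3, Gamma 11 (sum 15, leaving 2 seats).
Remainders in descending order: Gamma 0.9728, Alpha 0.8159, Beta 0.2114.
Largest remainders: Gamma, Alpha receive the extra seats.

Alpha 2, Beta 3, Gamma 12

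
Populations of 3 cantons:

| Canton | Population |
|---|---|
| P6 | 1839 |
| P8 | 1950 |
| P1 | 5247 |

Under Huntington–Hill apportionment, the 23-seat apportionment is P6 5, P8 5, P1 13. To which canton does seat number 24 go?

P1

Priority for the next seat is population ÷ (√(s·(s+1))).
Priorities: P6 335.754, P8 356.020, P1 388.934.
Highest priority: P1.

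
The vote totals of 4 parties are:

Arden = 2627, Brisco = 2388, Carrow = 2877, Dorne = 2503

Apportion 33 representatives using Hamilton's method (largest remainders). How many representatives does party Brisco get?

8

Standard divisor: 10395 ÷ 33 = 315.
Standard quotas: Arden 8.340, Brisco 7.581, Carrow 9.133, Dorne 7.946.
Lower quotas: Arden 8, Brisco 7, Carrow 9, Dorne 7 (sum 31, leaving 2 seats).
Remainders in descending order: Dorne 0.946, Brisco 0.581, Arden 0.340, Carrow 0.133.
Largest remainders: Dorne, Brisco receive the extra seats.
Brisco receives 8.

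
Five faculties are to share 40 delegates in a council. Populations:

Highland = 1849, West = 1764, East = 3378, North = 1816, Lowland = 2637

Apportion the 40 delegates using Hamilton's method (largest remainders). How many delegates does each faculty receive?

Highland 7, West 6, East 12, North 6, Lowland 9

The standard divisor is 11444/40 ≈ 286.1.
Standard quotas: Highland 6.463, West 6.166, East 11.807, North 6.347, Lowland 9.217.
Lower quotas: Highland 6, West 6, East 11, North 6, Lowland 9 (sum 38, leaving 2 seats).
Remainders in descending order: East 0.807, Highland 0.463, North 0.347, Lowland 0.217, West 0.166.
The surplus seats go to East, Highland.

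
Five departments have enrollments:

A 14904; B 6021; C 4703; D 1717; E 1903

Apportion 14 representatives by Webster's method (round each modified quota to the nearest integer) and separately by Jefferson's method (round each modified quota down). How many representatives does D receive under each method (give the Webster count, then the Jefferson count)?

Webster: A 7, B 3, C 2, D 1, E 1.
Jefferson: A 8, B 3, C 2, D 0, E 1.
D gets 1 under Webster and 0 under Jefferson.

1 and 0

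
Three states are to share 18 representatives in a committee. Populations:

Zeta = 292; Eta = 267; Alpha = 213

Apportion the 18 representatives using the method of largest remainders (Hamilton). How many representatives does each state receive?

Zeta: 7, Eta: 6, Alpha: 5

Standard divisor: 772 ÷ 18 ≈ 42.889.
Standard quotas: Zeta 6.808, Eta 6.225, Alpha 4.966.
Lower quotas: Zeta 6, Eta 6, Alpha 4 (sum 16, leaving 2 seats).
Remainders in descending order: Alpha 0.966, Zeta 0.808, Eta 0.225.
The surplus seats go to Alpha, Zeta.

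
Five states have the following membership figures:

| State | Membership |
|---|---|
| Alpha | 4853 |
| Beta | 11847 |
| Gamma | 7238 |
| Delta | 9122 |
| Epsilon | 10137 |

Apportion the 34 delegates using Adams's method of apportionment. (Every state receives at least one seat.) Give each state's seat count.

Standard divisor 43197/34 ≈ 1270.5; standard quotas: Alpha 3.820, Beta 9.325, Gamma 5.697, Delta 7.180, Epsilon 7.979.
Rounding up gives 4, 10, 6, 8, 8 = 36 seats, so the divisor must be adjusted.
With modified divisor 1400: modified quotas Alpha 3.466, Beta 8.462, Gamma 5.170, Delta 6.516, Epsilon 7.241.
Rounding up: Alpha 4, Beta 9, Gamma 6, Delta 7, Epsilon 8 (total 34).

Alpha 4, Beta 9, Gamma 6, Delta 7, Epsilon 8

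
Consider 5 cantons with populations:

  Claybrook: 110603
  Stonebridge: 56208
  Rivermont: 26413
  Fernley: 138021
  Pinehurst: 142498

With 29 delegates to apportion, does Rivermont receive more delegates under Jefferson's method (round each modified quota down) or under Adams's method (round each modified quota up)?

Jefferson: Claybrook 7, Stonebridge 3, Rivermont 1, Fernley 9, Pinehurst 9.
Adams: Claybrook 7, Stonebridge 4, Rivermont 2, Fernley 8, Pinehurst 8.
Rivermont gets 1 under Jefferson and 2 under Adams.

Adams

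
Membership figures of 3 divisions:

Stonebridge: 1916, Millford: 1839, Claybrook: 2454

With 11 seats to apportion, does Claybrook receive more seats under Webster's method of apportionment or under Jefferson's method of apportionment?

Jefferson

Webster: Stonebridge 4, Millford 3, Claybrook 4.
Jefferson: Stonebridge 3, Millford 3, Claybrook 5.
Claybrook gets 4 under Webster and 5 under Jefferson.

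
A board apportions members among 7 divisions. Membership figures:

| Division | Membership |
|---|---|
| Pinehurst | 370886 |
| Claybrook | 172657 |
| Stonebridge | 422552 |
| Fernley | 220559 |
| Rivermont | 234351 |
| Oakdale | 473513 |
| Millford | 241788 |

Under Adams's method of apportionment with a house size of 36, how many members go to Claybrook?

3

Standard divisor 2136306/36 ≈ 59341.833; standard quotas: Pinehurst 6.250, Claybrook 2.910, Stonebridge 7.121, Fernley 3.717, Rivermont 3.949, Oakdale 7.979, Millford 4.074.
Rounding up gives 7, 3, 8, 4, 4, 8, 5 = 39 seats, so the divisor must be adjusted.
With modified divisor 64700: modified quotas Pinehurst 5.732, Claybrook 2.669, Stonebridge 6.531, Fernley 3.409, Rivermont 3.622, Oakdale 7.319, Millford 3.737.
Rounding up: Pinehurst 6, Claybrook 3, Stonebridge 7, Fernley 4, Rivermont 4, Oakdale 8, Millford 4 (total 36).
Claybrook receives 3.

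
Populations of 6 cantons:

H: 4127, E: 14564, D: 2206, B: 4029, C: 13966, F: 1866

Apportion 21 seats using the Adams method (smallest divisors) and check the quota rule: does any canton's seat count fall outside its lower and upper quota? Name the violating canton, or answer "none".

Standard quotas: H 2.126, E 7.504, D 1.137, B 2.076, C 7.196, F 0.961.
Adams allocation: H 2, E 7, D 2, B 2, C 7, F 1.
Every allocation lies between the lower and upper quota.

none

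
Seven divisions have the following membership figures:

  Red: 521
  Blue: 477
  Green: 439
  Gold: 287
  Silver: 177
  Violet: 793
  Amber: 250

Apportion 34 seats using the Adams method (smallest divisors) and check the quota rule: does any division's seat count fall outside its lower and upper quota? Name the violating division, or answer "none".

none

Standard quotas: Red 6.017, Blue 5.509, Green 5.070, Gold 3.315, Silver 2.044, Violet 9.158, Amber 2.887.
Adams allocation: Red 6, Blue 5, Green 5, Gold 4, Silver 2, Violet 9, Amber 3.
Every allocation lies between the lower and upper quota.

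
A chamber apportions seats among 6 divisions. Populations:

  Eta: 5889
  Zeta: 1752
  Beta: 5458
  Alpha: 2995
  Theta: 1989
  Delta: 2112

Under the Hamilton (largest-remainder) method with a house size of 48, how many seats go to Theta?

Total 20195; standard divisor 20195/48 ≈ 420.729.
Standard quotas: Eta 13.9971, Zeta 4.1642, Beta 12.9727, Alpha 7.1186, Theta 4.7275, Delta 5.0199.
Lower quotas: Eta 13, Zeta 4, Beta 12, Alpha 7, Theta 4, Delta 5 (sum 45, leaving 3 seats).
Remainders in descending order: Eta 0.9971, Beta 0.9727, Theta 0.7275, Zeta 0.1642, Alpha 0.1186, Delta 0.0199.
The surplus seats go to Eta, Beta, Theta.
Theta receives 5.

5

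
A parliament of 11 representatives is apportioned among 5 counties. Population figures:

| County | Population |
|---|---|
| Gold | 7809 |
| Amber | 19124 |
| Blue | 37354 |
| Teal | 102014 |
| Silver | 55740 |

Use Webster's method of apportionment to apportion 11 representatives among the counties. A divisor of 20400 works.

With modified divisor 20400: modified quotas Gold 0.383, Amber 0.937, Blue 1.831, Teal 5.001, Silver 2.732.
Rounding to the nearest integer: Gold 0, Amber 1, Blue 2, Teal 5, Silver 3 (total 11).

Gold 0, Amber 1, Blue 2, Teal 5, Silver 3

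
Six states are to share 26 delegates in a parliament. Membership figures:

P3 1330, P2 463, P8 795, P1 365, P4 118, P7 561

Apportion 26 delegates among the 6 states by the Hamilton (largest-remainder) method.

P3 9, P2 3, P8 6, P1 3, P4 1, P7 4

The standard divisor is 3632/26 ≈ 139.692.
Standard quotas: P3 9.521, P2 3.314, P8 5.691, P1 2.613, P4 0.845, P7 4.016.
Lower quotas: P3 9, P2 3, P8 5, P1 2, P4 0, P7 4 (sum 23, leaving 3 seats).
Remainders in descending order: P4 0.845, P8 0.691, P1 0.613, P3 0.521, P2 0.314, P7 0.016.
The surplus seats go to P4, P8, P1.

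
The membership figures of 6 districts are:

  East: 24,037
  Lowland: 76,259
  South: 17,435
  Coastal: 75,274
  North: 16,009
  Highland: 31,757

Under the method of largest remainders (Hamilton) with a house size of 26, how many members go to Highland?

3

Total 240771; standard divisor 240771/26 ≈ 9260.423.
Standard quotas: East 2.5957, Lowland 8.2349, South 1.8827, Coastal 8.1286, North 1.7288, Highland 3.4293.
Lower quotas: East 2, Lowland 8, South 1, Coastal 8, North 1, Highland 3 (sum 23, leaving 3 seats).
Remainders in descending order: South 0.8827, North 0.7288, East 0.5957, Highland 0.4293, Lowland 0.2349, Coastal 0.1286.
The surplus seats go to South, North, East.
Highland receives 3.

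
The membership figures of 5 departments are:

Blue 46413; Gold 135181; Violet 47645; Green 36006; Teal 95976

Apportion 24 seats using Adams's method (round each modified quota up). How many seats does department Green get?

Standard divisor 361221/24 ≈ 15050.875; standard quotas: Blue 3.084, Gold 8.982, Violet 3.166, Green 2.392, Teal 6.377.
Rounding up gives 4, 9, 4, 3, 7 = 27 seats, so the divisor must be adjusted.
With modified divisor 16400: modified quotas Blue 2.830, Gold 8.243, Violet 2.905, Green 2.195, Teal 5.852.
Rounding up: Blue 3, Gold 9, Violet 3, Green 3, Teal 6 (total 24).
Green receives 3.

3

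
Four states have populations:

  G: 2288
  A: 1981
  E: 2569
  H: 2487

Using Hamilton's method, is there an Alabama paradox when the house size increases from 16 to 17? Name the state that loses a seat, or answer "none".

none

At 16 seats: G 4, A 3, E 5, H 4.
At 17 seats: G 4, A 4, E 5, H 4.
No state's allocation decreased.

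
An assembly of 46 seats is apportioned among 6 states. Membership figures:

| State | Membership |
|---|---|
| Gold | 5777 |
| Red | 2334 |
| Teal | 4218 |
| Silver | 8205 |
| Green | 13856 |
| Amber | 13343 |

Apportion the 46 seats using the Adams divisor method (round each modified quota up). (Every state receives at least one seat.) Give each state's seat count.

Gold 6; Red 3; Teal 4; Silver 8; Green 13; Amber 12

Standard divisor 47733/46 ≈ 1037.674; standard quotas: Gold 5.567, Red 2.249, Teal 4.065, Silver 7.907, Green 13.353, Amber 12.859.
Rounding up gives 6, 3, 5, 8, 14, 13 = 49 seats, so the divisor must be adjusted.
With modified divisor 1130: modified quotas Gold 5.112, Red 2.065, Teal 3.733, Silver 7.261, Green 12.262, Amber 11.808.
Rounding up: Gold 6, Red 3, Teal 4, Silver 8, Green 13, Amber 12 (total 46).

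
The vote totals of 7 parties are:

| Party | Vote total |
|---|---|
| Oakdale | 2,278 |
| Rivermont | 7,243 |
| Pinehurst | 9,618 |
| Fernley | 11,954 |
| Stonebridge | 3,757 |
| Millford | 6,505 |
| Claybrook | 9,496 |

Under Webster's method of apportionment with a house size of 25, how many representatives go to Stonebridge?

2

Standard divisor 50851/25 ≈ 2034.04; standard quotas: Oakdale 1.120, Rivermont 3.561, Pinehurst 4.729, Fernley 5.877, Stonebridge 1.847, Millford 3.198, Claybrook 4.669.
Rounding to the nearest integer gives 1, 4, 5, 6, 2, 3, 5 = 26 seats, so the divisor must be adjusted.
With modified divisor 2100: modified quotas Oakdale 1.085, Rivermont 3.449, Pinehurst 4.580, Fernley 5.692, Stonebridge 1.789, Millford 3.098, Claybrook 4.522.
Rounding to the nearest integer: Oakdale 1, Rivermont 3, Pinehurst 5, Fernley 6, Stonebridge 2, Millford 3, Claybrook 5 (total 25).
Stonebridge receives 2.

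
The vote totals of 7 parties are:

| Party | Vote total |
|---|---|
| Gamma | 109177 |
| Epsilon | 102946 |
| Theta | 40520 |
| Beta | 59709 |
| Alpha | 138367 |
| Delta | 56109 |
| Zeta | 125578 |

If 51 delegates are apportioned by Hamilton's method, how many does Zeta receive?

10

Total 632406; standard divisor 632406/51 ≈ 12400.118.
Standard quotas: Gamma 8.8045, Epsilon 8.3020, Theta 3.2677, Beta 4.8152, Alpha 11.1585, Delta 4.5249, Zeta 10.1272.
Lower quotas: Gamma 8, Epsilon 8, Theta 3, Beta 4, Alpha 11, Delta 4, Zeta 10 (sum 48, leaving 3 seats).
Remainders in descending order: Beta 0.8152, Gamma 0.8045, Delta 0.5249, Epsilon 0.3020, Theta 0.2677, Alpha 0.1585, Zeta 0.1272.
The surplus seats go to Beta, Gamma, Delta.
Zeta receives 10.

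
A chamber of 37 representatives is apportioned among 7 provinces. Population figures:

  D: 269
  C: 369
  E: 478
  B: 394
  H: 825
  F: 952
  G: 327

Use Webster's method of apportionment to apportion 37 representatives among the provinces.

D=3; C=4; E=5; B=4; H=8; F=10; G=3

Standard divisor 3614/37 ≈ 97.676; standard quotas: D 2.754, C 3.778, E 4.894, B 4.034, H 8.446, F 9.747, G 3.348.
Rounding to the nearest integer gives D 3, C 4, E 5, B 4, H 8, F 10, G 3 — total 37, matching the house size, so no adjustment is needed.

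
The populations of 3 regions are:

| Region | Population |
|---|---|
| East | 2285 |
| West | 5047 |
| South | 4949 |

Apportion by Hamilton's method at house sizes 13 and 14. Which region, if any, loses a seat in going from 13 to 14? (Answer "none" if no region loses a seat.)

East

At 13 seats: East 3, West 5, South 5.
At 14 seats: East 2, West 6, South 6.
East drops from 3 to 2.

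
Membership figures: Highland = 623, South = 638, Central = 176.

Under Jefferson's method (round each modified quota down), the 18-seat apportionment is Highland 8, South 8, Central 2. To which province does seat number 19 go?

South

Priority for the next seat is population ÷ (current seats + 1).
Priorities: Highland 69.222, South 70.889, Central 58.667.
Highest priority: South.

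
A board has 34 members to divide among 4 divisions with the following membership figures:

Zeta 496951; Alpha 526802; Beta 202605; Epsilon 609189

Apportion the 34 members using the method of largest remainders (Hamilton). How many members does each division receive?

Total 1835547; standard divisor 1835547/34 ≈ 53986.676.
Standard quotas: Zeta 9.2051, Alpha 9.7580, Beta 3.7529, Epsilon 11.2841.
Lower quotas: Zeta 9, Alpha 9, Beta 3, Epsilon 11 (sum 32, leaving 2 seats).
Remainders in descending order: Alpha 0.7580, Beta 0.7529, Epsilon 0.2841, Zeta 0.2051.
The surplus seats go to Alpha, Beta.

Zeta: 9; Alpha: 10; Beta: 4; Epsilon: 11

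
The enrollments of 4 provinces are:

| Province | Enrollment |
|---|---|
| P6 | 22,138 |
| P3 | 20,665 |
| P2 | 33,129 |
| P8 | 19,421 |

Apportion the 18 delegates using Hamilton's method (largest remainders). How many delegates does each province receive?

The standard divisor is 95353/18 ≈ 5297.389.
Standard quotas: P6 4.1790, P3 3.9010, P2 6.2538, P8 3.6661.
Lower quotas: P6 4, P3 3, P2 6, P8 3 (sum 16, leaving 2 seats).
Remainders in descending order: P3 0.9010, P8 0.6661, P2 0.2538, P6 0.1790.
Largest remainders: P3, P8 receive the extra seats.

P6: 4, P3: 4, P2: 6, P8: 4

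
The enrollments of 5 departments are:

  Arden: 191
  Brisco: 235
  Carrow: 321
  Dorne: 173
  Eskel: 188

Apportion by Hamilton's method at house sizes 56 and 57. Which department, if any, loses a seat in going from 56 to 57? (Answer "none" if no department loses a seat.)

At 56 seats: Arden 10, Brisco 12, Carrow 16, Dorne 9, Eskel 9.
At 57 seats: Arden 10, Brisco 12, Carrow 16, Dorne 9, Eskel 10.
No department's allocation decreased.

none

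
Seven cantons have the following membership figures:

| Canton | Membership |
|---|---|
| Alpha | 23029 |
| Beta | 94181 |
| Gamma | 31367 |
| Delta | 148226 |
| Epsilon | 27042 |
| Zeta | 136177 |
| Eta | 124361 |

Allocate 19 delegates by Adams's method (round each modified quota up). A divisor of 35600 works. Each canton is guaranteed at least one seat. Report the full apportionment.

Alpha: 1, Beta: 3, Gamma: 1, Delta: 5, Epsilon: 1, Zeta: 4, Eta: 4

With modified divisor 35600: modified quotas Alpha 0.647, Beta 2.646, Gamma 0.881, Delta 4.164, Epsilon 0.760, Zeta 3.825, Eta 3.493.
Rounding up: Alpha 1, Beta 3, Gamma 1, Delta 5, Epsilon 1, Zeta 4, Eta 4 (total 19).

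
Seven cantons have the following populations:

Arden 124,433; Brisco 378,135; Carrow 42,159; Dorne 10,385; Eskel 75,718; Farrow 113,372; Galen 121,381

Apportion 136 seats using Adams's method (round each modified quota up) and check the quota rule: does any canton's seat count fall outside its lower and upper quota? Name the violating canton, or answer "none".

Brisco

Standard quotas: Arden 19.551, Brisco 59.412, Carrow 6.624, Dorne 1.632, Eskel 11.897, Farrow 17.813, Galen 19.071.
Adams allocation: Arden 20, Brisco 58, Carrow 7, Dorne 2, Eskel 12, Farrow 18, Galen 19.
Brisco has quota 59.412 (lower 59, upper 60) but receives 58 — outside the quota interval.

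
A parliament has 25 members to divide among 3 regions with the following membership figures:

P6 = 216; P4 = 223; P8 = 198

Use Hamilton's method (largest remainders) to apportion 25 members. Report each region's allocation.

P6 8, P4 9, P8 8

The standard divisor is 637/25 ≈ 25.48.
Standard quotas: P6 8.477, P4 8.752, P8 7.771.
Lower quotas: P6 8, P4 8, P8 7 (sum 23, leaving 2 seats).
Remainders in descending order: P8 0.771, P4 0.752, P6 0.477.
Largest remainders: P8, P4 receive the extra seats.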